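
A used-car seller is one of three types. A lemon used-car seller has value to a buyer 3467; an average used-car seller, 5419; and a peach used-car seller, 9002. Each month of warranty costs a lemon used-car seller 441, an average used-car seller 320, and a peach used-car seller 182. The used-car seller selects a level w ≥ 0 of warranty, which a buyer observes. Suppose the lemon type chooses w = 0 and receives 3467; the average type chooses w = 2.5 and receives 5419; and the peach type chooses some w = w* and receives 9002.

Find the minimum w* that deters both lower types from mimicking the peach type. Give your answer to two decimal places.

13.70

Lemon type (on-path payoff 3467) won't mimic when 3467 ≥ 9002 − 441·w*, i.e. w* ≥ 12.55.
Average type (on-path payoff 5419 − 320×2.5 = 4619) won't mimic when 4619 ≥ 9002 − 320·w*, i.e. w* ≥ 13.70.
Both must hold, so w* = max(12.55, 13.70) = 13.70. The average type's constraint binds.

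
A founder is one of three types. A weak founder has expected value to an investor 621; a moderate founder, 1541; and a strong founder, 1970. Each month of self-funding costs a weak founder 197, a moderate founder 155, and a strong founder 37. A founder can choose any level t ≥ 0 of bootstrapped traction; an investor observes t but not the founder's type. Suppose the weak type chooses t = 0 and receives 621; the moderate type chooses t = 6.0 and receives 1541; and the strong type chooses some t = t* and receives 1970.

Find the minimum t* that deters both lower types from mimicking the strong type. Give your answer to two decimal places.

8.77

Moderate type (on-path payoff 1541 − 155×6.0 = 611) won't mimic when 611 ≥ 1970 − 155·t*, i.e. t* ≥ 8.77.
Weak type (on-path payoff 621) won't mimic when 621 ≥ 1970 − 197·t*, i.e. t* ≥ 6.85.
Both must hold, so t* = max(6.85, 8.77) = 8.77. The moderate type's constraint binds.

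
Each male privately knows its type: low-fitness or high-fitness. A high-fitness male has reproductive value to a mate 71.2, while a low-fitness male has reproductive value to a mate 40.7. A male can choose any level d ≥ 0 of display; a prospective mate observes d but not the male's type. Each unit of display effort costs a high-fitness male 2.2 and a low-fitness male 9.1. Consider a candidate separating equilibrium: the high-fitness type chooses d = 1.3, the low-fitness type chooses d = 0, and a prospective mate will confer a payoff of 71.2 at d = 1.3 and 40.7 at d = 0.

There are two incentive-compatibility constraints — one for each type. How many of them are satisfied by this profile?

Low-fitness type: stay at 0 → 40.7; mimic → 71.2 − 9.1 × 1.3 = 59.37. IC fails (40.7 < 59.37).
High-fitness type: signal → 71.2 − 2.2 × 1.3 = 68.34; deviate to 0 → 40.7. IC holds (68.34 ≥ 40.7).
1 of 2 constraints hold, so this profile is not an equilibrium.

1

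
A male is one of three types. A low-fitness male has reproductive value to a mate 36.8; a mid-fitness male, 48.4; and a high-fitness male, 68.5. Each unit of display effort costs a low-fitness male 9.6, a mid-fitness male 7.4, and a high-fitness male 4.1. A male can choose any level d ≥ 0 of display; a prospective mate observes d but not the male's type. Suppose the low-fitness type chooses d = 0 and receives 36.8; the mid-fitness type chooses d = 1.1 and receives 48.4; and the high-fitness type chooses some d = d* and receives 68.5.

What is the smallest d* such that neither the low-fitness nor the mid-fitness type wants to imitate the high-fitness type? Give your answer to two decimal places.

3.82

Low-fitness type (on-path payoff 36.8) won't mimic when 36.8 ≥ 68.5 − 9.6·d*, i.e. d* ≥ 3.30.
Mid-fitness type (on-path payoff 48.4 − 7.4×1.1 = 40.26) won't mimic when 40.26 ≥ 68.5 − 7.4·d*, i.e. d* ≥ 3.82.
Both must hold, so d* = max(3.30, 3.82) = 3.82. The mid-fitness type's constraint binds.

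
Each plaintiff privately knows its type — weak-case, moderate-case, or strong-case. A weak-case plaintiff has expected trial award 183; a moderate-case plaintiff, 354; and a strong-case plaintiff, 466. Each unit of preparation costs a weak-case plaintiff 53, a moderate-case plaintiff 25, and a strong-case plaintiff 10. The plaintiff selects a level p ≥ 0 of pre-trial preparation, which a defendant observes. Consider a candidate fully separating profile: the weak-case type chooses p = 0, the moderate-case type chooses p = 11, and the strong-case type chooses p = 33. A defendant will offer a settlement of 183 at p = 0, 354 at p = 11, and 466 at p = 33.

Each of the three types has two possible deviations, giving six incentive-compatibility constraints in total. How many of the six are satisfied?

3

Moderate-case (own payoff 354 − 25×11 = 79): to p=0 gives 183 → profitable ✗; to p=33 gives 466 − 25×33 = -359 → no gain ✓.
Weak-case (own payoff 183): to p=11 gives 354 − 53×11 = -229 → no gain ✓; to p=33 gives 466 − 53×33 = -1283 → no gain ✓.
Strong-case (own payoff 466 − 10×33 = 136): to p=0 gives 183 → profitable ✗; to p=11 gives 354 − 10×11 = 244 → profitable ✗.
3 of the 6 constraints hold; not an equilibrium.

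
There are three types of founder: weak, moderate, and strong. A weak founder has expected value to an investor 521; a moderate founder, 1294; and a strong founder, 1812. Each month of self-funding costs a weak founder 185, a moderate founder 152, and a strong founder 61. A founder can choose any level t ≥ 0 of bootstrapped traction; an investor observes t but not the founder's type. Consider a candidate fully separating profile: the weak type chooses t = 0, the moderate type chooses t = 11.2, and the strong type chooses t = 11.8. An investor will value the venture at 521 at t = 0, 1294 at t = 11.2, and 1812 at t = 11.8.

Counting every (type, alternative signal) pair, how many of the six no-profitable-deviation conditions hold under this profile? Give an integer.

Moderate (own payoff 1294 − 152×11.2 = -408.4): to t=0 gives 521 → profitable ✗; to t=11.8 gives 1812 − 152×11.8 = 18.4 → profitable ✗.
Strong (own payoff 1812 − 61×11.8 = 1092.2): to t=0 gives 521 → no gain ✓; to t=11.2 gives 1294 − 61×11.2 = 610.8 → no gain ✓.
Weak (own payoff 521): to t=11.2 gives 1294 − 185×11.2 = -778 → no gain ✓; to t=11.8 gives 1812 − 185×11.8 = -371 → no gain ✓.
4 of the 6 constraints hold; not an equilibrium.

4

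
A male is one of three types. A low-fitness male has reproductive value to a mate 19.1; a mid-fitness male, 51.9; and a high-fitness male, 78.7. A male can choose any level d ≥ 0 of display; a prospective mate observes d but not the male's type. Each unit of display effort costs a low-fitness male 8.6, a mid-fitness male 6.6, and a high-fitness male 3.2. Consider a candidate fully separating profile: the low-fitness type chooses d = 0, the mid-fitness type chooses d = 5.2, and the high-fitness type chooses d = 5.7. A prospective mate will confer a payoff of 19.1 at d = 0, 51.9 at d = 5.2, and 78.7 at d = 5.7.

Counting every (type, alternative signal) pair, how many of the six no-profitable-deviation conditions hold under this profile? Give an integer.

Mid-fitness (own payoff 51.9 − 6.6×5.2 = 17.58): to d=0 gives 19.1 → profitable ✗; to d=5.7 gives 78.7 − 6.6×5.7 = 41.08 → profitable ✗.
Low-fitness (own payoff 19.1): to d=5.2 gives 51.9 − 8.6×5.2 = 7.18 → no gain ✓; to d=5.7 gives 78.7 − 8.6×5.7 = 29.68 → profitable ✗.
High-fitness (own payoff 78.7 − 3.2×5.7 = 60.46): to d=0 gives 19.1 → no gain ✓; to d=5.2 gives 51.9 − 3.2×5.2 = 35.26 → no gain ✓.
3 of the 6 constraints hold; not an equilibrium.

3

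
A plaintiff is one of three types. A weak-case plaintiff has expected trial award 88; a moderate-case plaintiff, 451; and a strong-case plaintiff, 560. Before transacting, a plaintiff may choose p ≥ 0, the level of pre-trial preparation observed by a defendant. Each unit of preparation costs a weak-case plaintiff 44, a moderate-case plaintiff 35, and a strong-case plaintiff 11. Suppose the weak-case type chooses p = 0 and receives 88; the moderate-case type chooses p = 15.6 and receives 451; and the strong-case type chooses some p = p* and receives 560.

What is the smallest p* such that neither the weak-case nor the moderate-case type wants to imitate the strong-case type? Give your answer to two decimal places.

Moderate-case type (on-path payoff 451 − 35×15.6 = -95) won't mimic when -95 ≥ 560 − 35·p*, i.e. p* ≥ 18.71.
Weak-case type (on-path payoff 88) won't mimic when 88 ≥ 560 − 44·p*, i.e. p* ≥ 10.73.
Both must hold, so p* = max(10.73, 18.71) = 18.71. The moderate-case type's constraint binds.

18.71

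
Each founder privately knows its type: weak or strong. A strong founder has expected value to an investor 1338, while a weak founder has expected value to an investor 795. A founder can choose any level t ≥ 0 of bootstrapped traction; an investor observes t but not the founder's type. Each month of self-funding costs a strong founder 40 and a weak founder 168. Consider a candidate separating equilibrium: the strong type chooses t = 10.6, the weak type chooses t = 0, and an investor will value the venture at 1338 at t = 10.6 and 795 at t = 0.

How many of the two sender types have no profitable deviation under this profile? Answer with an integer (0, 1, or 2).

Weak type: stay at 0 → 795; mimic → 1338 − 168 × 10.6 = -442.8. IC holds (795 ≥ -442.8).
Strong type: signal → 1338 − 40 × 10.6 = 914; deviate to 0 → 795. IC holds (914 ≥ 795).
2 of 2 constraints hold, so this is a separating equilibrium.

2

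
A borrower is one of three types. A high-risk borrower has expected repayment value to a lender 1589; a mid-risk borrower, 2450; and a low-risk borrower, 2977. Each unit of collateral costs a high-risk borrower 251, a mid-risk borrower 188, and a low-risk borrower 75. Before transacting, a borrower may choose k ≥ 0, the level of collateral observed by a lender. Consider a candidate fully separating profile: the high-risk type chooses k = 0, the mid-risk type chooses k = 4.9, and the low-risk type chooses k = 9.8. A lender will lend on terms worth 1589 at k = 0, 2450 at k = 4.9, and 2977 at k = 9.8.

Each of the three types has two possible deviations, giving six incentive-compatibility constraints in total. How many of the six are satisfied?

5

Low-risk (own payoff 2977 − 75×9.8 = 2242): to k=0 gives 1589 → no gain ✓; to k=4.9 gives 2450 − 75×4.9 = 2082.5 → no gain ✓.
High-risk (own payoff 1589): to k=4.9 gives 2450 − 251×4.9 = 1220.1 → no gain ✓; to k=9.8 gives 2977 − 251×9.8 = 517.2 → no gain ✓.
Mid-risk (own payoff 2450 − 188×4.9 = 1528.8): to k=0 gives 1589 → profitable ✗; to k=9.8 gives 2977 − 188×9.8 = 1134.6 → no gain ✓.
5 of the 6 constraints hold; not an equilibrium.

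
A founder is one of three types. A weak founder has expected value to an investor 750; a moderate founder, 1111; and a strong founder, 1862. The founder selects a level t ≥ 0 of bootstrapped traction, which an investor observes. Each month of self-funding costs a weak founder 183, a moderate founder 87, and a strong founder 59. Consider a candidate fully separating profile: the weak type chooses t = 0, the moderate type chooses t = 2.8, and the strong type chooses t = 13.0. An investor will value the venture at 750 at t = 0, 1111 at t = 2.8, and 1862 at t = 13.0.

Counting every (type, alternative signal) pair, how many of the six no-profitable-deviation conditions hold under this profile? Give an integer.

6

Strong (own payoff 1862 − 59×13.0 = 1095): to t=0 gives 750 → no gain ✓; to t=2.8 gives 1111 − 59×2.8 = 945.8 → no gain ✓.
Moderate (own payoff 1111 − 87×2.8 = 867.4): to t=0 gives 750 → no gain ✓; to t=13.0 gives 1862 − 87×13.0 = 731 → no gain ✓.
Weak (own payoff 750): to t=2.8 gives 1111 − 183×2.8 = 598.6 → no gain ✓; to t=13.0 gives 1862 − 183×13.0 = -517 → no gain ✓.
6 of the 6 constraints hold; this profile is a separating equilibrium.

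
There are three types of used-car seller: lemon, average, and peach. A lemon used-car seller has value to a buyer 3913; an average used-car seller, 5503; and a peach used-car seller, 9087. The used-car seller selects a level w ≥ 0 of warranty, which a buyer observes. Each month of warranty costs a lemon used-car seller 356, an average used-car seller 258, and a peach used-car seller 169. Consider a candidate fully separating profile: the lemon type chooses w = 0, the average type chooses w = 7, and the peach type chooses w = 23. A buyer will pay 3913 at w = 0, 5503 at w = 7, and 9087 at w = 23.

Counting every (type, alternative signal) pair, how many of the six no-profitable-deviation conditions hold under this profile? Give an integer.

5

Average (own payoff 5503 − 258×7 = 3697): to w=0 gives 3913 → profitable ✗; to w=23 gives 9087 − 258×23 = 3153 → no gain ✓.
Peach (own payoff 9087 − 169×23 = 5200): to w=0 gives 3913 → no gain ✓; to w=7 gives 5503 − 169×7 = 4320 → no gain ✓.
Lemon (own payoff 3913): to w=7 gives 5503 − 356×7 = 3011 → no gain ✓; to w=23 gives 9087 − 356×23 = 899 → no gain ✓.
5 of the 6 constraints hold; not an equilibrium.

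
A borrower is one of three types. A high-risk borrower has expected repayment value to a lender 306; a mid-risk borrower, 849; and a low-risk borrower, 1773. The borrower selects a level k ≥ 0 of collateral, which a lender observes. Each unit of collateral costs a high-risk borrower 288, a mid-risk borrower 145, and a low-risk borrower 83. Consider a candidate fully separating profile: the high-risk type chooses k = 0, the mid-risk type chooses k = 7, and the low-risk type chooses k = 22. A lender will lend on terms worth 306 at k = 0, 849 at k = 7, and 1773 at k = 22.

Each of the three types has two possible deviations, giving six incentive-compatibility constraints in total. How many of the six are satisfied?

High-risk (own payoff 306): to k=7 gives 849 − 288×7 = -1167 → no gain ✓; to k=22 gives 1773 − 288×22 = -4563 → no gain ✓.
Low-risk (own payoff 1773 − 83×22 = -53): to k=0 gives 306 → profitable ✗; to k=7 gives 849 − 83×7 = 268 → profitable ✗.
Mid-risk (own payoff 849 − 145×7 = -166): to k=0 gives 306 → profitable ✗; to k=22 gives 1773 − 145×22 = -1417 → no gain ✓.
3 of the 6 constraints hold; not an equilibrium.

3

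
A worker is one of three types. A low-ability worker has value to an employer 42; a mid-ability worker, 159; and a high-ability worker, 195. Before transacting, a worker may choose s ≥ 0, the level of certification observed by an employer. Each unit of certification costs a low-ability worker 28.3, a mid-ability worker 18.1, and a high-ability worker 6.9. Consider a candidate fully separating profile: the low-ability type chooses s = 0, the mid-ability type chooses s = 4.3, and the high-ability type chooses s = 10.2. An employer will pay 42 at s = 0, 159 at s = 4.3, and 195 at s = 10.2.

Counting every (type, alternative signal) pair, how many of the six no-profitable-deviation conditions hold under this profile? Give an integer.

High-ability (own payoff 195 − 6.9×10.2 = 124.62): to s=0 gives 42 → no gain ✓; to s=4.3 gives 159 − 6.9×4.3 = 129.33 → profitable ✗.
Low-ability (own payoff 42): to s=4.3 gives 159 − 28.3×4.3 = 37.31 → no gain ✓; to s=10.2 gives 195 − 28.3×10.2 = -93.66 → no gain ✓.
Mid-ability (own payoff 159 − 18.1×4.3 = 81.17): to s=0 gives 42 → no gain ✓; to s=10.2 gives 195 − 18.1×10.2 = 10.38 → no gain ✓.
5 of the 6 constraints hold; not an equilibrium.

5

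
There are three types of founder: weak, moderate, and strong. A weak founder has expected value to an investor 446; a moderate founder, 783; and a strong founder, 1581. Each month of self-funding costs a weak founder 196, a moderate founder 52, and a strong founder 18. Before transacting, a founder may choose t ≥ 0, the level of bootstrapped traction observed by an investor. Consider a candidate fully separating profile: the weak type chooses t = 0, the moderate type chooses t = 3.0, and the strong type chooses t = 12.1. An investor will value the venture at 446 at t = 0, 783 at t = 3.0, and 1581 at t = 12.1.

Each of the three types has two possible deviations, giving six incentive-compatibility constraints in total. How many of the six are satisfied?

Moderate (own payoff 783 − 52×3.0 = 627): to t=0 gives 446 → no gain ✓; to t=12.1 gives 1581 − 52×12.1 = 951.8 → profitable ✗.
Strong (own payoff 1581 − 18×12.1 = 1363.2): to t=0 gives 446 → no gain ✓; to t=3.0 gives 783 − 18×3.0 = 729 → no gain ✓.
Weak (own payoff 446): to t=3.0 gives 783 − 196×3.0 = 195 → no gain ✓; to t=12.1 gives 1581 − 196×12.1 = -790.6 → no gain ✓.
5 of the 6 constraints hold; not an equilibrium.

5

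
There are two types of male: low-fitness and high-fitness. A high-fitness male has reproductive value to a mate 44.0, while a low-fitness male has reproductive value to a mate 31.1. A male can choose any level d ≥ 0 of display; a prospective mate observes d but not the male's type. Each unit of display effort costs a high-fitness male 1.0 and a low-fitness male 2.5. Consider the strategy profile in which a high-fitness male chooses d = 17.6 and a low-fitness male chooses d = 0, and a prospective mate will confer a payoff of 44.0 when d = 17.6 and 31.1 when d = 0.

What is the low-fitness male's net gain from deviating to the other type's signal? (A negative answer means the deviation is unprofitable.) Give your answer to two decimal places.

-31.10

Playing d = 0 the low-fitness male receives 31.1.
Deviating to d = 17.6 brings payment 44.0 at cost 2.5 × 17.6 = 44, netting 0.
Gain from deviating: 0 − 31.1 = -31.10.
The gain is negative, so the low-fitness type's incentive-compatibility constraint is satisfied.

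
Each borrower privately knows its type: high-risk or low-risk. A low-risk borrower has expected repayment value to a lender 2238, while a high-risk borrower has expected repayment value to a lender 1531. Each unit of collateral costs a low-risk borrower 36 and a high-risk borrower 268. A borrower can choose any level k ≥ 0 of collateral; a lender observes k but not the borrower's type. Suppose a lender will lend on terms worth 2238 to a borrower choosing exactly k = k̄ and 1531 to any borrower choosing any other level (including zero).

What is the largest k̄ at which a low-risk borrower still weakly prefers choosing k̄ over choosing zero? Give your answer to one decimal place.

19.6

Choosing k̄ yields the low-risk type 2238 − 36·k̄; choosing zero yields 1531.
The low-risk type is indifferent at 2238 − 36·k̄ = 1531, i.e. k̄ = (2238 − 1531) / 36 ≈ 19.6.
For any k̄ above 19.6 the low-risk type would rather pool at zero, so separation collapses.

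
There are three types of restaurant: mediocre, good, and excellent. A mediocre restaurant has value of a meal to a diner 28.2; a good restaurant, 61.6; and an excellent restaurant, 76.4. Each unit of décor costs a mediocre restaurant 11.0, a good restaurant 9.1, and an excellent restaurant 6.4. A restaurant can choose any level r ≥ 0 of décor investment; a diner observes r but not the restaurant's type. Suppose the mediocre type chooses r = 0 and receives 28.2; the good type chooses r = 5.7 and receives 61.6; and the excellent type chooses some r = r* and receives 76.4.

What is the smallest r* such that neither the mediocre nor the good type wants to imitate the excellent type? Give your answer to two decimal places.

Good type (on-path payoff 61.6 − 9.1×5.7 = 9.73) won't mimic when 9.73 ≥ 76.4 − 9.1·r*, i.e. r* ≥ 7.33.
Mediocre type (on-path payoff 28.2) won't mimic when 28.2 ≥ 76.4 − 11.0·r*, i.e. r* ≥ 4.38.
Both must hold, so r* = max(4.38, 7.33) = 7.33. The good type's constraint binds.

7.33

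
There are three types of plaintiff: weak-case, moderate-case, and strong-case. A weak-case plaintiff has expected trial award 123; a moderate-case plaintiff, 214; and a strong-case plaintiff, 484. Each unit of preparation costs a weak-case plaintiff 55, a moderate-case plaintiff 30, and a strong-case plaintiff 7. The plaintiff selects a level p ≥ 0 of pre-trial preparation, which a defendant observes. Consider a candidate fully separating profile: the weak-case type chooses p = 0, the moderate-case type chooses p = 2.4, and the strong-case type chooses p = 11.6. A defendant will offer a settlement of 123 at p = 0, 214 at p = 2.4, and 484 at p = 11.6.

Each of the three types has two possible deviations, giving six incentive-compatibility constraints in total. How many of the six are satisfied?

6

Strong-case (own payoff 484 − 7×11.6 = 402.8): to p=0 gives 123 → no gain ✓; to p=2.4 gives 214 − 7×2.4 = 197.2 → no gain ✓.
Weak-case (own payoff 123): to p=2.4 gives 214 − 55×2.4 = 82 → no gain ✓; to p=11.6 gives 484 − 55×11.6 = -154 → no gain ✓.
Moderate-case (own payoff 214 − 30×2.4 = 142): to p=0 gives 123 → no gain ✓; to p=11.6 gives 484 − 30×11.6 = 136 → no gain ✓.
6 of the 6 constraints hold; this profile is a separating equilibrium.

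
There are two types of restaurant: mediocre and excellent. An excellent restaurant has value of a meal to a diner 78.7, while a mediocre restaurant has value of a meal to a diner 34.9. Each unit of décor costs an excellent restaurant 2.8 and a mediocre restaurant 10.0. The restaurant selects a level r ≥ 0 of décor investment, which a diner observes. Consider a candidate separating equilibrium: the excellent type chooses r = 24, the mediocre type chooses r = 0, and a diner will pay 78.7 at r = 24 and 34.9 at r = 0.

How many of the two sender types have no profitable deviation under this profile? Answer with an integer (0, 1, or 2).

Mediocre type: stay at 0 → 34.9; mimic → 78.7 − 10.0 × 24 = -161.3. IC holds (34.9 ≥ -161.3).
Excellent type: signal → 78.7 − 2.8 × 24 = 11.5; deviate to 0 → 34.9. IC fails (11.5 < 34.9).
1 of 2 constraints hold, so this profile is not an equilibrium.

1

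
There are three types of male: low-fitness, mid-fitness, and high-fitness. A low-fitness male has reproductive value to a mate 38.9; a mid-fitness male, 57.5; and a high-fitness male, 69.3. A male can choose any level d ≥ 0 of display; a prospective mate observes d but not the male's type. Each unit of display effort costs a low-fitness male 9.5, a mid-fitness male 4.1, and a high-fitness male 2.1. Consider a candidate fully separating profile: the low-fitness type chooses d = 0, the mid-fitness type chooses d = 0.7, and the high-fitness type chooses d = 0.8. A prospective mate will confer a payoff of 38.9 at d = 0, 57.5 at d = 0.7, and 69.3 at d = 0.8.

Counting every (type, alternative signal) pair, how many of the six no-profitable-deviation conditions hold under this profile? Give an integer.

Low-fitness (own payoff 38.9): to d=0.7 gives 57.5 − 9.5×0.7 = 50.85 → profitable ✗; to d=0.8 gives 69.3 − 9.5×0.8 = 61.7 → profitable ✗.
High-fitness (own payoff 69.3 − 2.1×0.8 = 67.62): to d=0 gives 38.9 → no gain ✓; to d=0.7 gives 57.5 − 2.1×0.7 = 56.03 → no gain ✓.
Mid-fitness (own payoff 57.5 − 4.1×0.7 = 54.63): to d=0 gives 38.9 → no gain ✓; to d=0.8 gives 69.3 − 4.1×0.8 = 66.02 → profitable ✗.
3 of the 6 constraints hold; not an equilibrium.

3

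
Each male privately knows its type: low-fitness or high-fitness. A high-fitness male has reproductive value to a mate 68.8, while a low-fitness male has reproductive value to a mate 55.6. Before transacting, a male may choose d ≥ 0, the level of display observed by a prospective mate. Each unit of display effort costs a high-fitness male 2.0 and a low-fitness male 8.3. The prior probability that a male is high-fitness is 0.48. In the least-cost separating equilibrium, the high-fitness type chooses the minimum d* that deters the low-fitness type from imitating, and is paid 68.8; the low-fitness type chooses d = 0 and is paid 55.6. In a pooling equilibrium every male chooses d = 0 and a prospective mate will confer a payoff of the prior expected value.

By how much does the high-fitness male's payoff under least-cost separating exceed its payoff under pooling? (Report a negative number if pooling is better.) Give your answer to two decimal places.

Least-cost separating signal: d* solves 55.6 = 68.8 − 8.3·d*, so d* = (68.8 − 55.6)/8.3 ≈ 1.5904.
High-fitness type's separating payoff: 68.8 − 2.0 × d* = 68.8 − 2.0 × (68.8 − 55.6)/8.3 = 68.8 − 26.4/8.3 ≈ 65.6193.
Pooling payoff: 0.48 × 68.8 + 0.52 × 55.6 = 61.936.
Difference: 65.6193 − 61.936 = 3.6833, i.e. 3.68 to two decimal places.
The high-fitness type prefers to separate.

3.68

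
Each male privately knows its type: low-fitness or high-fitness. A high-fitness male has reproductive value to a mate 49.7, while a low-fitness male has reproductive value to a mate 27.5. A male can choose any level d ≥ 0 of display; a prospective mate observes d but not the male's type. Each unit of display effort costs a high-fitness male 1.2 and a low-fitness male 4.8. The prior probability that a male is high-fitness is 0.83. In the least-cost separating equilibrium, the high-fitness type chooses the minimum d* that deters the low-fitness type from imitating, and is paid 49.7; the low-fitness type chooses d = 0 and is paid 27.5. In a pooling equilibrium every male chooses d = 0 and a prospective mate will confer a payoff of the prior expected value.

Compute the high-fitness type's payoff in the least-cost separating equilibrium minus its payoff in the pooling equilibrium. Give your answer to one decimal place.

Least-cost separating signal: d* solves 27.5 = 49.7 − 4.8·d*, so d* = (49.7 − 27.5)/4.8 = 4.625.
High-fitness type's separating payoff: 49.7 − 1.2 × d* = 49.7 − 1.2 × (49.7 − 27.5)/4.8 = 49.7 − 26.64/4.8 = 44.15.
Pooling payoff: 0.83 × 49.7 + 0.17 × 27.5 = 45.926.
Difference: 44.15 − 45.926 = -1.776, i.e. -1.8 to one decimal place.
The high-fitness type would prefer the pooling outcome.

-1.8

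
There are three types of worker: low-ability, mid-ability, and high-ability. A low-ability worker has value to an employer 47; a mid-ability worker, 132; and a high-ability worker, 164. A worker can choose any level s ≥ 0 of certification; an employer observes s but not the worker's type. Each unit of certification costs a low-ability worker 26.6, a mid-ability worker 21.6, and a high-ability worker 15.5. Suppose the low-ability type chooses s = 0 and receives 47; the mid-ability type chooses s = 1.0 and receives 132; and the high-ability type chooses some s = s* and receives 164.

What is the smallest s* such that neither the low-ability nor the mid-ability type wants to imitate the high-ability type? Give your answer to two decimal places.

4.40

Low-ability type (on-path payoff 47) won't mimic when 47 ≥ 164 − 26.6·s*, i.e. s* ≥ 4.40.
Mid-ability type (on-path payoff 132 − 21.6×1.0 = 110.4) won't mimic when 110.4 ≥ 164 − 21.6·s*, i.e. s* ≥ 2.48.
Both must hold, so s* = max(4.40, 2.48) = 4.40. The low-ability type's constraint binds.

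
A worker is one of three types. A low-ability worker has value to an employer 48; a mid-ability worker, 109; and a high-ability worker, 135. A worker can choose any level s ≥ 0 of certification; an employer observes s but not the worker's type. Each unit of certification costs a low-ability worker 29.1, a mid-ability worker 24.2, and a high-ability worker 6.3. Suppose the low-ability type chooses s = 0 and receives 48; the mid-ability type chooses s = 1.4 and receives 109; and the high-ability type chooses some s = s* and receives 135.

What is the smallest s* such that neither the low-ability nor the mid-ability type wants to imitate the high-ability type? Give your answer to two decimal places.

2.99

Mid-ability type (on-path payoff 109 − 24.2×1.4 = 75.12) won't mimic when 75.12 ≥ 135 − 24.2·s*, i.e. s* ≥ 2.47.
Low-ability type (on-path payoff 48) won't mimic when 48 ≥ 135 − 29.1·s*, i.e. s* ≥ 2.99.
Both must hold, so s* = max(2.99, 2.47) = 2.99. The low-ability type's constraint binds.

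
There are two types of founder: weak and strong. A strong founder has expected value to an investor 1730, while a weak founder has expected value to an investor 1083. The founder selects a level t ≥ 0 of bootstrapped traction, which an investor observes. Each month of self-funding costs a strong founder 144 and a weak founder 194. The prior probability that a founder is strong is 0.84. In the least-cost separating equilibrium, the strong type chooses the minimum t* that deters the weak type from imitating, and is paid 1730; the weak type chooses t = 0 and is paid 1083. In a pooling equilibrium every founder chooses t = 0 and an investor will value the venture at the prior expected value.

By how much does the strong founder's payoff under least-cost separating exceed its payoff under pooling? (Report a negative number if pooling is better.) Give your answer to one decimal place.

-376.7

Least-cost separating signal: t* solves 1083 = 1730 − 194·t*, so t* = (1730 − 1083)/194 ≈ 3.3351.
Strong type's separating payoff: 1730 − 144 × t* = 1730 − 144 × (1730 − 1083)/194 = 1730 − 93168/194 ≈ 1249.753.
Pooling payoff: 0.84 × 1730 + 0.16 × 1083 = 1626.48.
Difference: 1249.753 − 1626.48 = -376.727, i.e. -376.7 to one decimal place.
The strong type would prefer the pooling outcome.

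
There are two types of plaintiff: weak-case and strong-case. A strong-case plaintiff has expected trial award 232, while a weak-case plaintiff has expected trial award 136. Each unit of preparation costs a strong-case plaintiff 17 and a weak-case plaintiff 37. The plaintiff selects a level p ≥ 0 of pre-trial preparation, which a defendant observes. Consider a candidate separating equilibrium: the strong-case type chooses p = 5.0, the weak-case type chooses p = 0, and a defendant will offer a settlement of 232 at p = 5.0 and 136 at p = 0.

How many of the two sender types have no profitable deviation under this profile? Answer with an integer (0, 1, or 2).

2

Weak-case type: stay at 0 → 136; mimic → 232 − 37 × 5.0 = 47. IC holds (136 ≥ 47).
Strong-case type: signal → 232 − 17 × 5.0 = 147; deviate to 0 → 136. IC holds (147 ≥ 136).
2 of 2 constraints hold, so this is a separating equilibrium.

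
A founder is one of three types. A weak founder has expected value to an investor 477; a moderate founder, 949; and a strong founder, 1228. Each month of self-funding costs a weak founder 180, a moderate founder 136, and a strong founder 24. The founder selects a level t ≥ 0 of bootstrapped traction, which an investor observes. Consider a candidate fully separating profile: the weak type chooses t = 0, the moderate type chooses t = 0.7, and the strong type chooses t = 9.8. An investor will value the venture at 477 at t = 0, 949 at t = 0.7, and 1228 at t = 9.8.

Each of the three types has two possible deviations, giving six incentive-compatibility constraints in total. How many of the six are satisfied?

Strong (own payoff 1228 − 24×9.8 = 992.8): to t=0 gives 477 → no gain ✓; to t=0.7 gives 949 − 24×0.7 = 932.2 → no gain ✓.
Moderate (own payoff 949 − 136×0.7 = 853.8): to t=0 gives 477 → no gain ✓; to t=9.8 gives 1228 − 136×9.8 = -104.8 → no gain ✓.
Weak (own payoff 477): to t=0.7 gives 949 − 180×0.7 = 823 → profitable ✗; to t=9.8 gives 1228 − 180×9.8 = -536 → no gain ✓.
5 of the 6 constraints hold; not an equilibrium.

5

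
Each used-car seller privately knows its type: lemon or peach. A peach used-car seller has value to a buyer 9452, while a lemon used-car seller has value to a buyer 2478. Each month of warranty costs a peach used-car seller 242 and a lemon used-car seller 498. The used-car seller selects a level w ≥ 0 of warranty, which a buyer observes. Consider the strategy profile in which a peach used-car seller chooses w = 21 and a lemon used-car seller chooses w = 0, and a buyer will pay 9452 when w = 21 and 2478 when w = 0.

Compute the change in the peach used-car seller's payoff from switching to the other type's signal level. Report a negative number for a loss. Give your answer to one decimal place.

Playing w = 21 the peach used-car seller receives 9452 − 242 × 21 = 4370.
Deviating to w = 0 yields 2478 instead.
Gain from deviating: 2478 − 4370 = -1892.0.
The gain is negative, so the peach type's incentive-compatibility constraint is satisfied.

-1892.0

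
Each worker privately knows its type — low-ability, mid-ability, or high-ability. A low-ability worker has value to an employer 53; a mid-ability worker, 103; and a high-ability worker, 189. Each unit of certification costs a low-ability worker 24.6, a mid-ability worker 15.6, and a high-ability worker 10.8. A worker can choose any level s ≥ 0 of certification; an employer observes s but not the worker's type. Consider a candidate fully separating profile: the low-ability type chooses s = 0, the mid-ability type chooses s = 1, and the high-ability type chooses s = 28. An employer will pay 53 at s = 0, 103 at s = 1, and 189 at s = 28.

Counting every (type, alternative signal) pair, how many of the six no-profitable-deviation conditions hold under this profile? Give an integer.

3

Mid-ability (own payoff 103 − 15.6×1 = 87.4): to s=0 gives 53 → no gain ✓; to s=28 gives 189 − 15.6×28 = -247.8 → no gain ✓.
High-ability (own payoff 189 − 10.8×28 = -113.4): to s=0 gives 53 → profitable ✗; to s=1 gives 103 − 10.8×1 = 92.2 → profitable ✗.
Low-ability (own payoff 53): to s=1 gives 103 − 24.6×1 = 78.4 → profitable ✗; to s=28 gives 189 − 24.6×28 = -499.8 → no gain ✓.
3 of the 6 constraints hold; not an equilibrium.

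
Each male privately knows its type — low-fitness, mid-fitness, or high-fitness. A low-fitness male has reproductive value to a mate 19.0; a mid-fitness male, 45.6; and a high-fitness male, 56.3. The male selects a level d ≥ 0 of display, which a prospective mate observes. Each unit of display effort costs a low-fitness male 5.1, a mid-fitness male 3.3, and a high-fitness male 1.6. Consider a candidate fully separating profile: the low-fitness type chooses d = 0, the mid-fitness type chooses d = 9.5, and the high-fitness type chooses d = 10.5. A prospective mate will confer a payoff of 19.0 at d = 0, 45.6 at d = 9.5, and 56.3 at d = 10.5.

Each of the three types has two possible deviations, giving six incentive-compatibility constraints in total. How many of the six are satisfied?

Low-fitness (own payoff 19.0): to d=9.5 gives 45.6 − 5.1×9.5 = -2.85 → no gain ✓; to d=10.5 gives 56.3 − 5.1×10.5 = 2.75 → no gain ✓.
High-fitness (own payoff 56.3 − 1.6×10.5 = 39.5): to d=0 gives 19.0 → no gain ✓; to d=9.5 gives 45.6 − 1.6×9.5 = 30.4 → no gain ✓.
Mid-fitness (own payoff 45.6 − 3.3×9.5 = 14.25): to d=0 gives 19.0 → profitable ✗; to d=10.5 gives 56.3 − 3.3×10.5 = 21.65 → profitable ✗.
4 of the 6 constraints hold; not an equilibrium.

4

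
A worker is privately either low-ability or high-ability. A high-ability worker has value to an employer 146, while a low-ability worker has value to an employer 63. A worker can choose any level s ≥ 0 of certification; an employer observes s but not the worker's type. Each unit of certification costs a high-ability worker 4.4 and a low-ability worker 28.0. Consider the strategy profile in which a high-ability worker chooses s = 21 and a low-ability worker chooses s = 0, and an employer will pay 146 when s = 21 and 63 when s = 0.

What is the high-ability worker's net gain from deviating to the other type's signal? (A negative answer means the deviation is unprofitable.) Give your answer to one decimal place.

9.4

Playing s = 21 the high-ability worker receives 146 − 4.4 × 21 = 53.6.
Deviating to s = 0 yields 63 instead.
Gain from deviating: 63 − 53.6 = 9.4.
The gain is positive, so the high-ability type's incentive-compatibility constraint is violated — this profile is not a separating equilibrium.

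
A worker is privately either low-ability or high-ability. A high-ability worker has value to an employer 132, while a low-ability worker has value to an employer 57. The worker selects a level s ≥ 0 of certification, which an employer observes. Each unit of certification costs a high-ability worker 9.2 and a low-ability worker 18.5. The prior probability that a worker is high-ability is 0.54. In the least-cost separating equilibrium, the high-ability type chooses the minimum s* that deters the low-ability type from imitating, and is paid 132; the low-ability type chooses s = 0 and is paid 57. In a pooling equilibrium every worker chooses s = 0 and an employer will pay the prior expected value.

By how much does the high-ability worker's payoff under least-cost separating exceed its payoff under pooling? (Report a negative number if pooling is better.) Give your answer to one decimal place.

-2.8

Least-cost separating signal: s* solves 57 = 132 − 18.5·s*, so s* = (132 − 57)/18.5 ≈ 4.0541.
High-ability type's separating payoff: 132 − 9.2 × s* = 132 − 9.2 × (132 − 57)/18.5 = 132 − 690/18.5 ≈ 94.703.
Pooling payoff: 0.54 × 132 + 0.46 × 57 = 97.5.
Difference: 94.703 − 97.5 = -2.797, i.e. -2.8 to one decimal place.
The high-ability type would prefer the pooling outcome.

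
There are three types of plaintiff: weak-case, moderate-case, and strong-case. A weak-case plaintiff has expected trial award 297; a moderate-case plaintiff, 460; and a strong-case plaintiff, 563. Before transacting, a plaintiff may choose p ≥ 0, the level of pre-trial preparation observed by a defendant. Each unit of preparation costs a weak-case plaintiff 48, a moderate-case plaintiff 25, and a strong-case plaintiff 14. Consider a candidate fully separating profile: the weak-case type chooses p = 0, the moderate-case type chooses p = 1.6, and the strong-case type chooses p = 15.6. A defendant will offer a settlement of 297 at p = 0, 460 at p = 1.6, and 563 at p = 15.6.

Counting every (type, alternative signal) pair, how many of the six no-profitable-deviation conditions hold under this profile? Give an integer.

Weak-case (own payoff 297): to p=1.6 gives 460 − 48×1.6 = 383.2 → profitable ✗; to p=15.6 gives 563 − 48×15.6 = -185.8 → no gain ✓.
Moderate-case (own payoff 460 − 25×1.6 = 420): to p=0 gives 297 → no gain ✓; to p=15.6 gives 563 − 25×15.6 = 173 → no gain ✓.
Strong-case (own payoff 563 − 14×15.6 = 344.6): to p=0 gives 297 → no gain ✓; to p=1.6 gives 460 − 14×1.6 = 437.6 → profitable ✗.
4 of the 6 constraints hold; not an equilibrium.

4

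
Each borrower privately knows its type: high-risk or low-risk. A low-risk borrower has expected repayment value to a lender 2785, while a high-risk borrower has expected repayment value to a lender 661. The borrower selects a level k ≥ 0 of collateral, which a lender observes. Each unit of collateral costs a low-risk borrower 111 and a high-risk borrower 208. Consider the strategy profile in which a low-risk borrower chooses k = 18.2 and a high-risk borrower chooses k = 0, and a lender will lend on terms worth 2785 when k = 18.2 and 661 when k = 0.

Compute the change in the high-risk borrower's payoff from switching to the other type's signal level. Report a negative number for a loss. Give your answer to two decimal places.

Playing k = 0 the high-risk borrower receives 661.
Deviating to k = 18.2 brings payment 2785 at cost 208 × 18.2 = 3785.6, netting -1000.6.
Gain from deviating: -1000.6 − 661 = -1661.60.
The gain is negative, so the high-risk type's incentive-compatibility constraint is satisfied.

-1661.60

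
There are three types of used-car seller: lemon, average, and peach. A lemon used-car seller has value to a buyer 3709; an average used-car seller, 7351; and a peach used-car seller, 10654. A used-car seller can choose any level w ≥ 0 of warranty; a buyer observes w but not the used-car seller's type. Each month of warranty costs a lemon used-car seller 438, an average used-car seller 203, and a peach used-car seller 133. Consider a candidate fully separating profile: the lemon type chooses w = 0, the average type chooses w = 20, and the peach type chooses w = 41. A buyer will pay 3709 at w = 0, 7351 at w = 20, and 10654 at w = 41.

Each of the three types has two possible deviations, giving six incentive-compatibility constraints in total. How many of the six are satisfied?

Peach (own payoff 10654 − 133×41 = 5201): to w=0 gives 3709 → no gain ✓; to w=20 gives 7351 − 133×20 = 4691 → no gain ✓.
Average (own payoff 7351 − 203×20 = 3291): to w=0 gives 3709 → profitable ✗; to w=41 gives 10654 − 203×41 = 2331 → no gain ✓.
Lemon (own payoff 3709): to w=20 gives 7351 − 438×20 = -1409 → no gain ✓; to w=41 gives 10654 − 438×41 = -7304 → no gain ✓.
5 of the 6 constraints hold; not an equilibrium.

5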